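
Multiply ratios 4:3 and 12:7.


Compound ratio = (4×12) : (3×7)
= 48:21
GCD = 3
= 16:7

16:7


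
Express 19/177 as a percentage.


Percentage = (part / whole) × 100
= (19 / 177) × 100
≈ 10.73%

10.73%


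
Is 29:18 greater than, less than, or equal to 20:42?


29/18 = 1.6111
20/42 = 0.4762
1.6111 > 0.4762, so 29:18 is greater
= greater than

greater than


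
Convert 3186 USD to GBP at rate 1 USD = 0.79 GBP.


Amount × rate = 3186 × 0.79
= 2516.94 GBP

2516.94 GBP


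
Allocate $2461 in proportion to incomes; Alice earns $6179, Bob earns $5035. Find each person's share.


Total income = 6179 + 5035 = $11214
Alice: $2461 × 6179/11214 = $1356.03
Bob: $2461 × 5035/11214 = $1104.97
= Alice: $1356.03, Bob: $1104.97

Alice: $1356.03, Bob: $1104.97


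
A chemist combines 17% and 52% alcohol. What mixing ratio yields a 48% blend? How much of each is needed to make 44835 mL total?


Let x parts of 17% mix with y parts of 52%.
17x + 52y = 48(x + y)
17x + 52y = 48x + 48y
x(17 - 48) = y(48 - 52)
x/y = (52 - 48)/(48 - 17) = 4/31
Simplify: 4:31
Total parts = 35; one part = 44835/35 = 1281.00 mL
17% solution: 4×1281.00 = 5124.00 mL
52% solution: 31×1281.00 = 39711.00 mL
= ratio 4:31; 5124.00 mL and 39711.00 mL

ratio 4:31; 5124.00 mL and 39711.00 mL


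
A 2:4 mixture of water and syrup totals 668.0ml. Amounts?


Total parts = 2 + 4 = 6
water: 668.0 × 2/6 = 222.7ml
syrup: 668.0 × 4/6 = 445.3ml
= 222.7ml and 445.3ml

222.7ml and 445.3ml


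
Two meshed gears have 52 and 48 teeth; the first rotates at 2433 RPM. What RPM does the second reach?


Gear ratio = 52:48 = 13:12
RPM_B = RPM_A × (teeth_A / teeth_B)
= 2433 × (52/48)
= 2635.8 RPM

2635.8 RPM


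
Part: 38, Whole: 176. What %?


Percentage = (part / whole) × 100
= (38 / 176) × 100
≈ 21.59%

21.59%


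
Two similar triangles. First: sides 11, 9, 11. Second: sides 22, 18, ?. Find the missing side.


Scale factor = 22/11 = 2
Missing side = 11 × 2
= 22.0

22.0


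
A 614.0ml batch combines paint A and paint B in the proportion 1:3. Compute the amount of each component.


Total parts = 1 + 3 = 4
paint A: 614.0 × 1/4 = 153.5ml
paint B: 614.0 × 3/4 = 460.5ml
= 153.5ml and 460.5ml

153.5ml and 460.5ml


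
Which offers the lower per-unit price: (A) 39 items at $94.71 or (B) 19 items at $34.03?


Deal A: $94.71/39 = $2.4285/unit
Deal B: $34.03/19 = $1.7911/unit
B is cheaper per unit
= Deal B

Deal B


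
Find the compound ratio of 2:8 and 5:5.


Compound ratio = (2×5) : (8×5)
= 10:40
GCD = 10
= 1:4

1:4


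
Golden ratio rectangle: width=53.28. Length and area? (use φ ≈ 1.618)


φ = (1 + √5) / 2 ≈ 1.618
Length = width × φ = 53.28 × 1.618 = 86.20704
≈ 86.21
Area = width × length = 53.28 × 86.20704 = 4593.1110912 ≈ 4593.11
= Length: 86.21, Area: 4593.11

Length: 86.21, Area: 4593.11


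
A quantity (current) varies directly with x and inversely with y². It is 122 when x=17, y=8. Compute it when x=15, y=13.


z = k·x/y²
Solve for k using the known point: k = z·y²/x = 122×64/17 = 7808/17 ≈ 459.2941
Now evaluate at x=15, y=13:
z = k × 15 / 169 = (7808 × 15) / (17 × 169) = 117120/2873
≈ 40.7658

40.7658


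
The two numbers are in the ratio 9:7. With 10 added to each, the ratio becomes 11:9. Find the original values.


Let A = 9k, B = 7k.
(9k + 10) / (7k + 10) = 11/9
Cross-multiply: 9(9k + 10) = 11(7k + 10)
81k + 90 = 77k + 110
81k - 77k = 110 - 90
4k = 20
k = 20/4 = 5
A = 9×5 = 45, B = 7×5 = 35
= A = 45, B = 35

A = 45, B = 35


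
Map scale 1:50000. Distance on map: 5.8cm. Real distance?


Real distance = map distance × scale
= 5.8cm × 50000
= 290000 cm = 2900.0 m
= 2.900 km

2.900 km


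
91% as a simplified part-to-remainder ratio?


91% means 91 parts out of 100; remainder = 9
Part : remainder = 91:9
GCD = 1
= 91:9

91:9


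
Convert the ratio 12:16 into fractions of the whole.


Total parts = 12 + 16 = 28
First part: 12/28 = 3/7
Second part: 16/28 = 4/7
= 3/7 and 4/7

3/7 and 4/7


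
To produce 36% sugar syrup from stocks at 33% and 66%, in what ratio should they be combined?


Let x parts of 33% mix with y parts of 66%.
33x + 66y = 36(x + y)
33x + 66y = 36x + 36y
x(33 - 36) = y(36 - 66)
x/y = (66 - 36)/(36 - 33) = 30/3
Simplify: 10:1
= 10:1

10:1


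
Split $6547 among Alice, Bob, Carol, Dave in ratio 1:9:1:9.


Total parts = 1 + 9 + 1 + 9 = 20
Alice: 6547 × 1/20 = 327.35
Bob: 6547 × 9/20 = 2946.15
Carol: 6547 × 1/20 = 327.35
Dave: 6547 × 9/20 = 2946.15
= Alice: $327.35, Bob: $2946.15, Carol: $327.35, Dave: $2946.15

Alice: $327.35, Bob: $2946.15, Carol: $327.35, Dave: $2946.15


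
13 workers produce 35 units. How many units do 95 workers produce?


Direct proportion: y/x = constant
k = 35/13 ≈ 2.6923
y₂ = k × 95 = 35 × 95 / 13 = 3325/13
≈ 255.77

255.77


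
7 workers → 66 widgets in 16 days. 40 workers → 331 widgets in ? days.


Days ∝ work / workers, so d₂ = d₁ × (m₁/m₂) × (w₂/w₁)
Workers factor (inverse): 7/40 = 0.1750
Work factor (direct): 331/66 ≈ 5.0152
d₂ = 16 × 7/40 × 331/66 = (16 × 7 × 331) / (40 × 66) = 37072/2640
≈ 14.04 days

14.04 days


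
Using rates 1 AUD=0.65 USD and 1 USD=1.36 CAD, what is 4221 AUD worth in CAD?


Step 1: 4221 AUD × 0.65 = 2743.65 USD
Step 2: 2743.65 USD × 1.36 = 3731.36 CAD
Implied rate AUD→CAD = 0.65 × 1.36 = 0.8840
= 3731.36 CAD

3731.36 CAD


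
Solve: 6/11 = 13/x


Cross multiply: 6 × x = 11 × 13
6x = 143
x = 143 / 6
= 23.83

23.83


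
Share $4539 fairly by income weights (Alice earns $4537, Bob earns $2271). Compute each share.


Total income = 4537 + 2271 = $6808
Alice: $4539 × 4537/6808 = $3024.89
Bob: $4539 × 2271/6808 = $1514.11
= Alice: $3024.89, Bob: $1514.11

Alice: $3024.89, Bob: $1514.11


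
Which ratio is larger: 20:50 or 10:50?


20/50 = 0.4000
10/50 = 0.2000
0.4000 > 0.2000, so 20:50 is greater
= 20:50

20:50


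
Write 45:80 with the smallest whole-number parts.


GCD(45, 80) = 5
45/5 : 80/5
= 9:16

9:16


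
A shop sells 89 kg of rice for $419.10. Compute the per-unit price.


Unit rate = total / quantity
= 419.10 / 89
= $4.71 per unit

$4.71 per unit


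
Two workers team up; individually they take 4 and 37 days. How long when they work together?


Rate of A = 1/4 per day
Rate of B = 1/37 per day
Combined rate = 1/4 + 1/37 = 41/148 ≈ 0.2770 per day
Days = 1 / combined rate = 148/41
≈ 3.61 days

3.61 days


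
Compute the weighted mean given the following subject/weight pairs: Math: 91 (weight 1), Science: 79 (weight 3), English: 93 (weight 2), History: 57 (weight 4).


Numerator = 91×1 + 79×3 + 93×2 + 57×4
= 91 + 237 + 186 + 228
= 742
Total weight = 10
Weighted avg = 742/10
= 74.20

74.20


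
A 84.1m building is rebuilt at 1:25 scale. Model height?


Model size = real / scale
= 84.1 / 25
= 3.3640 m

3.3640 m


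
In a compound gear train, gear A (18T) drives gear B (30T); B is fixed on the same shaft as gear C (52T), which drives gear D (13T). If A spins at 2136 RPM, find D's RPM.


Stage 1: RPM_B = RPM_A × t_A/t_B = 2136 × 18/30 = 38448/30 = 1281.60
B and C share a shaft → RPM_C = RPM_B
Stage 2: RPM_D = RPM_C × t_C/t_D = RPM_A × (t_A×t_C)/(t_B×t_D)
Overall ratio = (18×52)/(30×13) = 936/390
RPM_D = 2136 × 936/390 = 1999296/390
= 5126.40 RPM

5126.40 RPM


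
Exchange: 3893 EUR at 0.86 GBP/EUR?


Amount × rate = 3893 × 0.86
= 3347.98 GBP

3347.98 GBP


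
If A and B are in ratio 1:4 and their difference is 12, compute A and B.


Let A = 1k, B = 4k.
4k - 1k = 12
3k = 12 → k = 12/3 = 4
A = 1×4 = 4, B = 4×4 = 16
= A = 4, B = 16

A = 4, B = 16


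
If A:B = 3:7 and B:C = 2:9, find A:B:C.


Match B: multiply A:B by 2 → 6:14
Multiply B:C by 7 → 14:63
Combined: 6:14:63
GCD = 1
= 6:14:63

6:14:63


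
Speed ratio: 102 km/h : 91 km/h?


Ratio = 102:91
GCD = 1
Simplified = 102:91
Time ratio (same distance) = 91:102
Speed ratio = 102:91

102:91


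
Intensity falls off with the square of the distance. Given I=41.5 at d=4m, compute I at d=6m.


I₁d₁² = I₂d₂²
I₂ = I₁ × (d₁/d₂)²
= 41.5 × (4/6)²
= 41.5 × 16/36
= 664/36
≈ 18.4444

18.4444


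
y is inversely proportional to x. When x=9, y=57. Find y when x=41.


Inverse proportion: x × y = constant
k = 9 × 57 = 513
y₂ = k / 41 = 513 / 41
= 12.51

12.51


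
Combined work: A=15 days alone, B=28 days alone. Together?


Rate of A = 1/15 per day
Rate of B = 1/28 per day
Combined rate = 1/15 + 1/28 = 43/420 ≈ 0.1024 per day
Days = 1 / combined rate = 420/43
≈ 9.77 days

9.77 days


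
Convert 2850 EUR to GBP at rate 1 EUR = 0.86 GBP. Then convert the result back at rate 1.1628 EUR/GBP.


Amount × rate = 2850 × 0.86 = 2451.00 GBP
Round-trip: 2451.00 × 1.1628 = 2850.02 EUR
= 2451.00 GBP, then 2850.02 EUR

2451.00 GBP, then 2850.02 EUR


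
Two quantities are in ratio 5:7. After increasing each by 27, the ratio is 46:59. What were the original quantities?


Let A = 5k, B = 7k.
(5k + 27) / (7k + 27) = 46/59
Cross-multiply: 59(5k + 27) = 46(7k + 27)
295k + 1593 = 322k + 1242
295k - 322k = 1242 - 1593
-27k = -351
k = -351/-27 = 13
A = 5×13 = 65, B = 7×13 = 91
= A = 65, B = 91

A = 65, B = 91


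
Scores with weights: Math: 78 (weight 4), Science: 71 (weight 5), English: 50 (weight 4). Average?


Numerator = 78×4 + 71×5 + 50×4
= 312 + 355 + 200
= 867
Total weight = 13
Weighted avg = 867/13
= 66.69

66.69


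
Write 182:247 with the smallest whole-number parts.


GCD(182, 247) = 13
182/13 : 247/13
= 14:19

14:19


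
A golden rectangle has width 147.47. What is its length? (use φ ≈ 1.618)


φ = (1 + √5) / 2 ≈ 1.618
Length = width × φ = 147.47 × 1.618 = 238.60646
≈ 238.61

238.61


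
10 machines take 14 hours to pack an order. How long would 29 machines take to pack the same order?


Inverse proportion: x × y = constant
k = 10 × 14 = 140
y₂ = k / 29 = 140 / 29
= 4.83

4.83


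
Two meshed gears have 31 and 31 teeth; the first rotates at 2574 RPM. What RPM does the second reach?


Gear ratio = 31:31 = 1:1
RPM_B = RPM_A × (teeth_A / teeth_B)
= 2574 × (31/31)
= 2574.0 RPM

2574.0 RPM


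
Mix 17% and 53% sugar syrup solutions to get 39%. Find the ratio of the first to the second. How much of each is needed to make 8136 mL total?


Let x parts of 17% mix with y parts of 53%.
17x + 53y = 39(x + y)
17x + 53y = 39x + 39y
x(17 - 39) = y(39 - 53)
x/y = (53 - 39)/(39 - 17) = 14/22
Simplify: 7:11
Total parts = 18; one part = 8136/18 = 452.00 mL
17% solution: 7×452.00 = 3164.00 mL
53% solution: 11×452.00 = 4972.00 mL
= ratio 7:11; 3164.00 mL and 4972.00 mL

ratio 7:11; 3164.00 mL and 4972.00 mL


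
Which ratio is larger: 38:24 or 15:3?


38/24 = 1.5833
15/3 = 5.0000
1.5833 < 5.0000, so 38:24 is less
= 15:3

15:3


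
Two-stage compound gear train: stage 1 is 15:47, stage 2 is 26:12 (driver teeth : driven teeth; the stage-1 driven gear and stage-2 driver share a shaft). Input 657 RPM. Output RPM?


Stage 1: RPM_B = RPM_A × t_A/t_B = 657 × 15/47 = 9855/47 ≈ 209.68
B and C share a shaft → RPM_C = RPM_B
Stage 2: RPM_D = RPM_C × t_C/t_D = RPM_A × (t_A×t_C)/(t_B×t_D)
Overall ratio = (15×26)/(47×12) = 390/564
RPM_D = 657 × 390/564 = 256230/564
≈ 454.31 RPM

454.31 RPM


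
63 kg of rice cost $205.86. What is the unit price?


Unit rate = total / quantity
= 205.86 / 63
= $3.27 per unit

$3.27 per unit


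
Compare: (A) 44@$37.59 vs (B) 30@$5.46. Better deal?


Deal A: $37.59/44 = $0.8543/unit
Deal B: $5.46/30 = $0.1820/unit
B is cheaper per unit
= Deal B

Deal B


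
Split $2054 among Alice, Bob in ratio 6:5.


Total parts = 6 + 5 = 11
Alice: 2054 × 6/11 = 1120.36
Bob: 2054 × 5/11 = 933.64
= Alice: $1120.36, Bob: $933.64

Alice: $1120.36, Bob: $933.64


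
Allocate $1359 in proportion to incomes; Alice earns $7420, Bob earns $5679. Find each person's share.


Total income = 7420 + 5679 = $13099
Alice: $1359 × 7420/13099 = $769.81
Bob: $1359 × 5679/13099 = $589.19
= Alice: $769.81, Bob: $589.19

Alice: $769.81, Bob: $589.19


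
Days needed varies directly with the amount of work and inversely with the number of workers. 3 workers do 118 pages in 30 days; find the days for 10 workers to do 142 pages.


Days ∝ work / workers, so d₂ = d₁ × (m₁/m₂) × (w₂/w₁)
Workers factor (inverse): 3/10 = 0.3000
Work factor (direct): 142/118 ≈ 1.2034
d₂ = 30 × 3/10 × 142/118 = (30 × 3 × 142) / (10 × 118) = 12780/1180
≈ 10.83 days

10.83 days


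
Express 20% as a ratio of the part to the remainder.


20% means 20 parts out of 100; remainder = 80
Part : remainder = 20:80
GCD = 20
= 1:4

1:4


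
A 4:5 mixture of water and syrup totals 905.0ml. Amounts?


Total parts = 4 + 5 = 9
water: 905.0 × 4/9 = 402.2ml
syrup: 905.0 × 5/9 = 502.8ml
= 402.2ml and 502.8ml

402.2ml and 502.8ml


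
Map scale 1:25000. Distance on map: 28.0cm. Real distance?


Real distance = map distance × scale
= 28.0cm × 25000
= 700000 cm = 7000.0 m
= 7.000 km

7.000 km


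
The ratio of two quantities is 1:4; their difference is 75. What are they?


Let A = 1k, B = 4k.
4k - 1k = 75
3k = 75 → k = 75/3 = 25
A = 1×25 = 25, B = 4×25 = 100
= A = 25, B = 100

A = 25, B = 100


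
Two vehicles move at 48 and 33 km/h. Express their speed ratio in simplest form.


Ratio = 48:33
GCD = 3
Simplified = 16:11
Time ratio (same distance) = 11:16
Speed ratio = 16:11

16:11


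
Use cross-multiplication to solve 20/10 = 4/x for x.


Cross multiply: 20 × x = 10 × 4
20x = 40
x = 40 / 20
= 2.00

2.00


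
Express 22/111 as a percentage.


Percentage = (part / whole) × 100
= (22 / 111) × 100
≈ 19.82%

19.82%


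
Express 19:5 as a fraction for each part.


Total parts = 19 + 5 = 24
First part: 19/24 = 19/24
Second part: 5/24 = 5/24
= 19/24 and 5/24

19/24 and 5/24


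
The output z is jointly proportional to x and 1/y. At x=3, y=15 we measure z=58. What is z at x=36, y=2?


z = k·x/y
Solve for k using the known point: k = z·y/x = 58×15/3 = 870/3 = 290.0000
Now evaluate at x=36, y=2:
z = k × 36 / 2 = (870 × 36) / (3 × 2) = 31320/6
= 5220.0000

5220.0000


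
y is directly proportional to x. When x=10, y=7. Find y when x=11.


Direct proportion: y/x = constant
k = 7/10 = 0.7000
y₂ = k × 11 = 7 × 11 / 10 = 77/10
= 7.70

7.70


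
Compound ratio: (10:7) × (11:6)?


Compound ratio = (10×11) : (7×6)
= 110:42
GCD = 2
= 55:21

55:21


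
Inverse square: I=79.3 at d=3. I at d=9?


I₁d₁² = I₂d₂²
I₂ = I₁ × (d₁/d₂)²
= 79.3 × (3/9)²
= 79.3 × 9/81
= 713.7/81
≈ 8.8111

8.8111


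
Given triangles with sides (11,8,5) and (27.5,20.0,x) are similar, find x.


Scale factor = 27.5/11 = 2.5
Missing side = 5 × 2.5
= 12.5

12.5


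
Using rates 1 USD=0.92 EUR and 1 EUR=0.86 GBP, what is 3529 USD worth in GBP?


Step 1: 3529 USD × 0.92 = 3246.68 EUR
Step 2: 3246.68 EUR × 0.86 = 2792.14 GBP
Implied rate USD→GBP = 0.92 × 0.86 = 0.7912
= 2792.14 GBP

2792.14 GBP


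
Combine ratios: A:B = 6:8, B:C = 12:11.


Match B: multiply A:B by 12 → 72:96
Multiply B:C by 8 → 96:88
Combined: 72:96:88
GCD = 8
= 9:12:11

9:12:11


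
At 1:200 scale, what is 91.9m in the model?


Model size = real / scale
= 91.9 / 200
= 0.4595 m

0.4595 m


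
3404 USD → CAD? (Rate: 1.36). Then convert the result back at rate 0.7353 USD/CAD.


Amount × rate = 3404 × 1.36 = 4629.44 CAD
Round-trip: 4629.44 × 0.7353 = 3404.03 USD
= 4629.44 CAD, then 3404.03 USD

4629.44 CAD, then 3404.03 USD


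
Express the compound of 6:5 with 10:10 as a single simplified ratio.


Compound ratio = (6×10) : (5×10)
= 60:50
GCD = 10
= 6:5

6:5


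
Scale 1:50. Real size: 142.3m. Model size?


Model size = real / scale
= 142.3 / 50
= 2.8460 m

2.8460 m


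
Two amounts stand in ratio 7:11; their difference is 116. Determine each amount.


Let A = 7k, B = 11k.
11k - 7k = 116
4k = 116 → k = 116/4 = 29
A = 7×29 = 203, B = 11×29 = 319
= A = 203, B = 319

A = 203, B = 319


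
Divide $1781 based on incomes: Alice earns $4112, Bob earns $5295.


Total income = 4112 + 5295 = $9407
Alice: $1781 × 4112/9407 = $778.51
Bob: $1781 × 5295/9407 = $1002.49
= Alice: $778.51, Bob: $1002.49

Alice: $778.51, Bob: $1002.49


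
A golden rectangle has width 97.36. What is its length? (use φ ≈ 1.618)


φ = (1 + √5) / 2 ≈ 1.618
Length = width × φ = 97.36 × 1.618 = 157.52848
≈ 157.53

157.53


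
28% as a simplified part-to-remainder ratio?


28% means 28 parts out of 100; remainder = 72
Part : remainder = 28:72
GCD = 4
= 7:18

7:18


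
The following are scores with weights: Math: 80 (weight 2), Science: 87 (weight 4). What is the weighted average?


Numerator = 80×2 + 87×4
= 160 + 348
= 508
Total weight = 6
Weighted avg = 508/6
= 84.67

84.67


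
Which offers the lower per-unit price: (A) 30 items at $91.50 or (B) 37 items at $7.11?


Deal A: $91.50/30 = $3.0500/unit
Deal B: $7.11/37 = $0.1922/unit
B is cheaper per unit
= Deal B

Deal B


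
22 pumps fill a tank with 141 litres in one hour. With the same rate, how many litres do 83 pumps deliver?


Direct proportion: y/x = constant
k = 141/22 ≈ 6.4091
y₂ = k × 83 = 141 × 83 / 22 = 11703/22
≈ 531.95

531.95


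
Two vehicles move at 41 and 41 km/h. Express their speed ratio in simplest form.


Ratio = 41:41
GCD = 41
Simplified = 1:1
Time ratio (same distance) = 1:1
Speed ratio = 1:1

1:1


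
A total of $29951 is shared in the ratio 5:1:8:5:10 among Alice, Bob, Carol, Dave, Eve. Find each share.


Total parts = 5 + 1 + 8 + 5 + 10 = 29
Alice: 29951 × 5/29 = 5163.97
Bob: 29951 × 1/29 = 1032.79
Carol: 29951 × 8/29 = 8262.34
Dave: 29951 × 5/29 = 5163.97
Eve: 29951 × 10/29 = 10327.93
= Alice: $5163.97, Bob: $1032.79, Carol: $8262.34, Dave: $5163.97, Eve: $10327.93

Alice: $5163.97, Bob: $1032.79, Carol: $8262.34, Dave: $5163.97, Eve: $10327.93


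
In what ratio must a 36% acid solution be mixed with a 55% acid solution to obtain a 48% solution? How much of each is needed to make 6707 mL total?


Let x parts of 36% mix with y parts of 55%.
36x + 55y = 48(x + y)
36x + 55y = 48x + 48y
x(36 - 48) = y(48 - 55)
x/y = (55 - 48)/(48 - 36) = 7/12
Simplify: 7:12
Total parts = 19; one part = 6707/19 = 353.00 mL
36% solution: 7×353.00 = 2471.00 mL
55% solution: 12×353.00 = 4236.00 mL
= ratio 7:12; 2471.00 mL and 4236.00 mL

ratio 7:12; 2471.00 mL and 4236.00 mL


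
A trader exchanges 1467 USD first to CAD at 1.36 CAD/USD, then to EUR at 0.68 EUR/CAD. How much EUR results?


Step 1: 1467 USD × 1.36 = 1995.12 CAD
Step 2: 1995.12 CAD × 0.68 = 1356.68 EUR
Implied rate USD→EUR = 1.36 × 0.68 = 0.9248
= 1356.68 EUR

1356.68 EUR


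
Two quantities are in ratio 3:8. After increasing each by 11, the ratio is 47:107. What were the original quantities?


Let A = 3k, B = 8k.
(3k + 11) / (8k + 11) = 47/107
Cross-multiply: 107(3k + 11) = 47(8k + 11)
321k + 1177 = 376k + 517
321k - 376k = 517 - 1177
-55k = -660
k = -660/-55 = 12
A = 3×12 = 36, B = 8×12 = 96
= A = 36, B = 96

A = 36, B = 96


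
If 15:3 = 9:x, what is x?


Cross multiply: 15 × x = 3 × 9
15x = 27
x = 27 / 15
= 1.80

1.80


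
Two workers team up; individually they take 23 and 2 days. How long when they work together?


Rate of A = 1/23 per day
Rate of B = 1/2 per day
Combined rate = 1/23 + 1/2 = 25/46 ≈ 0.5435 per day
Days = 1 / combined rate = 46/25
= 1.84 days

1.84 days


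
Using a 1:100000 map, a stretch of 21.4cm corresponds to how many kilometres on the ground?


Real distance = map distance × scale
= 21.4cm × 100000
= 2140000 cm = 21400.0 m
= 21.400 km

21.400 km


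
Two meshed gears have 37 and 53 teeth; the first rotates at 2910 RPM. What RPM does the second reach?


Gear ratio = 37:53 = 37:53
RPM_B = RPM_A × (teeth_A / teeth_B)
= 2910 × (37/53)
= 2031.5 RPM

2031.5 RPM


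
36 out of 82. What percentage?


Percentage = (part / whole) × 100
= (36 / 82) × 100
≈ 43.90%

43.90%


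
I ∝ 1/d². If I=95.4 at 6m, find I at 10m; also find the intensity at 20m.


I₁d₁² = I₂d₂²
I at 10m = 95.4 × (6/10)² = 95.4 × 36/100 = 3434.4/100 = 34.3440
I at 20m = 95.4 × (6/20)² = 95.4 × 36/400 = 3434.4/400 = 8.5860
= 34.3440 and 8.5860

34.3440 and 8.5860


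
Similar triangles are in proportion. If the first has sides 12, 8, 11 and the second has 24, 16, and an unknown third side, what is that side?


Scale factor = 24/12 = 2
Missing side = 11 × 2
= 22.0

22.0


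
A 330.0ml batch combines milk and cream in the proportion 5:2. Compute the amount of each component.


Total parts = 5 + 2 = 7
milk: 330.0 × 5/7 = 235.7ml
cream: 330.0 × 2/7 = 94.3ml
= 235.7ml and 94.3ml

235.7ml and 94.3ml


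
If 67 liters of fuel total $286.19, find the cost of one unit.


Unit rate = total / quantity
= 286.19 / 67
= $4.27 per unit

$4.27 per unit


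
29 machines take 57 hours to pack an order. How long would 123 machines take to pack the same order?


Inverse proportion: x × y = constant
k = 29 × 57 = 1653
y₂ = k / 123 = 1653 / 123
= 13.44

13.44


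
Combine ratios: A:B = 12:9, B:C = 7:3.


Match B: multiply A:B by 7 → 84:63
Multiply B:C by 9 → 63:27
Combined: 84:63:27
GCD = 3
= 28:21:9

28:21:9


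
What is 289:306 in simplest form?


GCD(289, 306) = 17
289/17 : 306/17
= 17:18

17:18


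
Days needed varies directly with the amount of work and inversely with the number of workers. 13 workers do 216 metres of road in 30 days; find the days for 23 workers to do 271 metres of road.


Days ∝ work / workers, so d₂ = d₁ × (m₁/m₂) × (w₂/w₁)
Workers factor (inverse): 13/23 ≈ 0.5652
Work factor (direct): 271/216 ≈ 1.2546
d₂ = 30 × 13/23 × 271/216 = (30 × 13 × 271) / (23 × 216) = 105690/4968
≈ 21.27 days

21.27 days


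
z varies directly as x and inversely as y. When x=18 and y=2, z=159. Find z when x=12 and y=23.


z = k·x/y
Solve for k using the known point: k = z·y/x = 159×2/18 = 318/18 ≈ 17.6667
Now evaluate at x=12, y=23:
z = k × 12 / 23 = (318 × 12) / (18 × 23) = 3816/414
≈ 9.2174

9.2174


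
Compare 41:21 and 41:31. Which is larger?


41/21 = 1.9524
41/31 = 1.3226
1.9524 > 1.3226, so 41:21 is greater
= 41:21

41:21


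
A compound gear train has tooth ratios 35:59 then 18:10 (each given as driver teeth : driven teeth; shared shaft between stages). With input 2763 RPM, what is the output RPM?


Stage 1: RPM_B = RPM_A × t_A/t_B = 2763 × 35/59 = 96705/59 ≈ 1639.07
B and C share a shaft → RPM_C = RPM_B
Stage 2: RPM_D = RPM_C × t_C/t_D = RPM_A × (t_A×t_C)/(t_B×t_D)
Overall ratio = (35×18)/(59×10) = 630/590
RPM_D = 2763 × 630/590 = 1740690/590
≈ 2950.32 RPM

2950.32 RPM


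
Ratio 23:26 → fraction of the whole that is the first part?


Total parts = 23 + 26 = 49
First part: 23/49 = 23/49
= 23/49

23/49


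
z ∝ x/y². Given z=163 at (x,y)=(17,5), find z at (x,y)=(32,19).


z = k·x/y²
Solve for k using the known point: k = z·y²/x = 163×25/17 = 4075/17 ≈ 239.7059
Now evaluate at x=32, y=19:
z = k × 32 / 361 = (4075 × 32) / (17 × 361) = 130400/6137
≈ 21.2482

21.2482


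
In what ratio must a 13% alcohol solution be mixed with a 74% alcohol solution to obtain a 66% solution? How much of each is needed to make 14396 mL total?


Let x parts of 13% mix with y parts of 74%.
13x + 74y = 66(x + y)
13x + 74y = 66x + 66y
x(13 - 66) = y(66 - 74)
x/y = (74 - 66)/(66 - 13) = 8/53
Simplify: 8:53
Total parts = 61; one part = 14396/61 = 236.00 mL
13% solution: 8×236.00 = 1888.00 mL
74% solution: 53×236.00 = 12508.00 mL
= ratio 8:53; 1888.00 mL and 12508.00 mL

ratio 8:53; 1888.00 mL and 12508.00 mL


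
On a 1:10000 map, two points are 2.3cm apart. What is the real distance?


Real distance = map distance × scale
= 2.3cm × 10000
= 23000 cm = 230.0 m
= 0.230 km

0.230 km


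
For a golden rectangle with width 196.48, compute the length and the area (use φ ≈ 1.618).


φ = (1 + √5) / 2 ≈ 1.618
Length = width × φ = 196.48 × 1.618 = 317.90464
≈ 317.90
Area = width × length = 196.48 × 317.90464 = 62461.9036672 ≈ 62461.90
= Length: 317.90, Area: 62461.90

Length: 317.90, Area: 62461.90


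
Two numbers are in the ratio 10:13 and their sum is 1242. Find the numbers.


Let A = 10k, B = 13k.
10k + 13k = 1242
23k = 1242 → k = 1242/23 = 54
A = 10×54 = 540, B = 13×54 = 702
= A = 540, B = 702

A = 540, B = 702


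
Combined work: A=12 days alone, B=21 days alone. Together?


Rate of A = 1/12 per day
Rate of B = 1/21 per day
Combined rate = 1/12 + 1/21 = 33/252 ≈ 0.1310 per day
Days = 1 / combined rate = 252/33
≈ 7.64 days

7.64 days


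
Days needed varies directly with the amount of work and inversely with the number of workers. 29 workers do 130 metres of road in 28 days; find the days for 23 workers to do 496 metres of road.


Days ∝ work / workers, so d₂ = d₁ × (m₁/m₂) × (w₂/w₁)
Workers factor (inverse): 29/23 ≈ 1.2609
Work factor (direct): 496/130 ≈ 3.8154
d₂ = 28 × 29/23 × 496/130 = (28 × 29 × 496) / (23 × 130) = 402752/2990
≈ 134.70 days

134.70 days


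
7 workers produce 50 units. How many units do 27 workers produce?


Direct proportion: y/x = constant
k = 50/7 ≈ 7.1429
y₂ = k × 27 = 50 × 27 / 7 = 1350/7
≈ 192.86

192.86


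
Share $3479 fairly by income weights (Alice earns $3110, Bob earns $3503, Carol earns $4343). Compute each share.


Total income = 3110 + 3503 + 4343 = $10956
Alice: $3479 × 3110/10956 = $987.56
Bob: $3479 × 3503/10956 = $1112.35
Carol: $3479 × 4343/10956 = $1379.09
= Alice: $987.56, Bob: $1112.35, Carol: $1379.09

Alice: $987.56, Bob: $1112.35, Carol: $1379.09


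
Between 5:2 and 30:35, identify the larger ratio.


5/2 = 2.5000
30/35 = 0.8571
2.5000 > 0.8571, so 5:2 is greater
= 5:2

5:2


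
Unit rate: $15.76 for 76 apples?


Unit rate = total / quantity
= 15.76 / 76
= $0.21 per unit

$0.21 per unit


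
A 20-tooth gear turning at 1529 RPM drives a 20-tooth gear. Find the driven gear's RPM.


Gear ratio = 20:20 = 1:1
RPM_B = RPM_A × (teeth_A / teeth_B)
= 1529 × (20/20)
= 1529.0 RPM

1529.0 RPM


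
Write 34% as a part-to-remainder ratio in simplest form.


34% means 34 parts out of 100; remainder = 66
Part : remainder = 34:66
GCD = 2
= 17:33

17:33


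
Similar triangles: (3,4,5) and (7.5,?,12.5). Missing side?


Scale factor = 7.5/3 = 2.5
Missing side = 4 × 2.5
= 10.0

10.0


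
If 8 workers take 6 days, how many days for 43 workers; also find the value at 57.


Inverse proportion: x × y = constant
k = 8 × 6 = 48
At x=43: k/43 = 1.12
At x=57: k/57 = 0.84
= 1.12 and 0.84

1.12 and 0.84


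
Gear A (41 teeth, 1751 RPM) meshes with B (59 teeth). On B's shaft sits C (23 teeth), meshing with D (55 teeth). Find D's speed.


Stage 1: RPM_B = RPM_A × t_A/t_B = 1751 × 41/59 = 71791/59 ≈ 1216.80
B and C share a shaft → RPM_C = RPM_B
Stage 2: RPM_D = RPM_C × t_C/t_D = RPM_A × (t_A×t_C)/(t_B×t_D)
Overall ratio = (41×23)/(59×55) = 943/3245
RPM_D = 1751 × 943/3245 = 1651193/3245
≈ 508.84 RPM

508.84 RPM


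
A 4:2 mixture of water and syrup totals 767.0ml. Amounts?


Total parts = 4 + 2 = 6
water: 767.0 × 4/6 = 511.3ml
syrup: 767.0 × 2/6 = 255.7ml
= 511.3ml and 255.7ml

511.3ml and 255.7ml


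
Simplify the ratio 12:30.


GCD(12, 30) = 6
12/6 : 30/6
= 2:5

2:5


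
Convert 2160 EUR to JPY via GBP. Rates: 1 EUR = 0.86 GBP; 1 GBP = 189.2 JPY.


Step 1: 2160 EUR × 0.86 = 1857.60 GBP
Step 2: 1857.60 GBP × 189.2 = 351457.92 JPY
Implied rate EUR→JPY = 0.86 × 189.2 = 162.7120
= 351457.92 JPY

351457.92 JPY


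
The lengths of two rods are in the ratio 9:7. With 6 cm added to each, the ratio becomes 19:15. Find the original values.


Let A = 9k, B = 7k.
(9k + 6) / (7k + 6) = 19/15
Cross-multiply: 15(9k + 6) = 19(7k + 6)
135k + 90 = 133k + 114
135k - 133k = 114 - 90
2k = 24
k = 24/2 = 12
A = 9×12 = 108, B = 7×12 = 84
= A = 108, B = 84

A = 108, B = 84


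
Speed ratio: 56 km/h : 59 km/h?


Ratio = 56:59
GCD = 1
Simplified = 56:59
Time ratio (same distance) = 59:56
Speed ratio = 56:59

56:59


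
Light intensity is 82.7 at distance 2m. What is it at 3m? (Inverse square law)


I₁d₁² = I₂d₂²
I₂ = I₁ × (d₁/d₂)²
= 82.7 × (2/3)²
= 82.7 × 4/9
= 330.8/9
≈ 36.7556

36.7556


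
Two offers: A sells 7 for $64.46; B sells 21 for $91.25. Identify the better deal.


Deal A: $64.46/7 = $9.2086/unit
Deal B: $91.25/21 = $4.3452/unit
B is cheaper per unit
= Deal B

Deal B


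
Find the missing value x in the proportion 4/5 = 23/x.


Cross multiply: 4 × x = 5 × 23
4x = 115
x = 115 / 4
= 28.75

28.75


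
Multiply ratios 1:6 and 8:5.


Compound ratio = (1×8) : (6×5)
= 8:30
GCD = 2
= 4:15

4:15


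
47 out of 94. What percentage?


Percentage = (part / whole) × 100
= (47 / 94) × 100
= 50.00%

50.00%


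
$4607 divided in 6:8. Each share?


Total parts = 6 + 8 = 14
Part 1: 4607 × 6/14 = 1974.43
Part 2: 4607 × 8/14 = 2632.57
= Part 1: $1974.43, Part 2: $2632.57

Part 1: $1974.43, Part 2: $2632.57


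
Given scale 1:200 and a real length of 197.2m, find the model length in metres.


Model size = real / scale
= 197.2 / 200
= 0.9860 m

0.9860 m


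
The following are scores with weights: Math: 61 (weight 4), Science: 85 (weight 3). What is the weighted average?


Numerator = 61×4 + 85×3
= 244 + 255
= 499
Total weight = 7
Weighted avg = 499/7
= 71.29

71.29


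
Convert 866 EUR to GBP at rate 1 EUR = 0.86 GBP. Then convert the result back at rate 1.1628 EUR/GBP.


Amount × rate = 866 × 0.86 = 744.76 GBP
Round-trip: 744.76 × 1.1628 = 866.01 EUR
= 744.76 GBP, then 866.01 EUR

744.76 GBP, then 866.01 EUR


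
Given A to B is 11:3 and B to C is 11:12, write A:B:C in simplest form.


Match B: multiply A:B by 11 → 121:33
Multiply B:C by 3 → 33:36
Combined: 121:33:36
GCD = 1
= 121:33:36

121:33:36


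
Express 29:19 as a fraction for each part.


Total parts = 29 + 19 = 48
First part: 29/48 = 29/48
Second part: 19/48 = 19/48
= 29/48 and 19/48

29/48 and 19/48


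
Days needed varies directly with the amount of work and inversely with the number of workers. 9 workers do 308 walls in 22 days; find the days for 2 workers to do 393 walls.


Days ∝ work / workers, so d₂ = d₁ × (m₁/m₂) × (w₂/w₁)
Workers factor (inverse): 9/2 = 4.5000
Work factor (direct): 393/308 ≈ 1.2760
d₂ = 22 × 9/2 × 393/308 = (22 × 9 × 393) / (2 × 308) = 77814/616
≈ 126.32 days

126.32 days


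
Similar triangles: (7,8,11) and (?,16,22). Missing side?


Scale factor = 16/8 = 2
Missing side = 7 × 2
= 14.0

14.0


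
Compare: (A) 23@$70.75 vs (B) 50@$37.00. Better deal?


Deal A: $70.75/23 = $3.0761/unit
Deal B: $37.00/50 = $0.7400/unit
B is cheaper per unit
= Deal B

Deal B


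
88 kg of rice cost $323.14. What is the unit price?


Unit rate = total / quantity
= 323.14 / 88
= $3.67 per unit

$3.67 per unit


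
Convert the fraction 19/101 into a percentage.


Percentage = (part / whole) × 100
= (19 / 101) × 100
≈ 18.81%

18.81%


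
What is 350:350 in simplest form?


GCD(350, 350) = 350
350/350 : 350/350
= 1:1

1:1


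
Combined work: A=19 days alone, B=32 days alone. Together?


Rate of A = 1/19 per day
Rate of B = 1/32 per day
Combined rate = 1/19 + 1/32 = 51/608 ≈ 0.0839 per day
Days = 1 / combined rate = 608/51
≈ 11.92 days

11.92 days


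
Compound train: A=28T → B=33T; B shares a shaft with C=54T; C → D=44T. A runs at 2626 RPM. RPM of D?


Stage 1: RPM_B = RPM_A × t_A/t_B = 2626 × 28/33 = 73528/33 ≈ 2228.12
B and C share a shaft → RPM_C = RPM_B
Stage 2: RPM_D = RPM_C × t_C/t_D = RPM_A × (t_A×t_C)/(t_B×t_D)
Overall ratio = (28×54)/(33×44) = 1512/1452
RPM_D = 2626 × 1512/1452 = 3970512/1452
≈ 2734.51 RPM

2734.51 RPM


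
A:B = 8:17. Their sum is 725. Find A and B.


Let A = 8k, B = 17k.
8k + 17k = 725
25k = 725 → k = 725/25 = 29
A = 8×29 = 232, B = 17×29 = 493
= A = 232, B = 493

A = 232, B = 493


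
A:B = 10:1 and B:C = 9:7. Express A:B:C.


Match B: multiply A:B by 9 → 90:9
Multiply B:C by 1 → 9:7
Combined: 90:9:7
GCD = 1
= 90:9:7

90:9:7


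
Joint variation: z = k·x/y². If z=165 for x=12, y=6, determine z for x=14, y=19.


z = k·x/y²
Solve for k using the known point: k = z·y²/x = 165×36/12 = 5940/12 = 495.0000
Now evaluate at x=14, y=19:
z = k × 14 / 361 = (5940 × 14) / (12 × 361) = 83160/4332
≈ 19.1967

19.1967


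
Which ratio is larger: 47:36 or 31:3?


47/36 = 1.3056
31/3 = 10.3333
1.3056 < 10.3333, so 47:36 is less
= 31:3

31:3


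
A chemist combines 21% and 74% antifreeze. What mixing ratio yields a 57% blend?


Let x parts of 21% mix with y parts of 74%.
21x + 74y = 57(x + y)
21x + 74y = 57x + 57y
x(21 - 57) = y(57 - 74)
x/y = (74 - 57)/(57 - 21) = 17/36
Simplify: 17:36
= 17:36

17:36


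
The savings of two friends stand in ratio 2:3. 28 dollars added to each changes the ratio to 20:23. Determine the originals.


Let A = 2k, B = 3k.
(2k + 28) / (3k + 28) = 20/23
Cross-multiply: 23(2k + 28) = 20(3k + 28)
46k + 644 = 60k + 560
46k - 60k = 560 - 644
-14k = -84
k = -84/-14 = 6
A = 2×6 = 12, B = 3×6 = 18
= A = 12, B = 18

A = 12, B = 18


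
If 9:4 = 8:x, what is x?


Cross multiply: 9 × x = 4 × 8
9x = 32
x = 32 / 9
= 3.56

3.56


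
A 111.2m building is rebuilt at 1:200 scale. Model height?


Model size = real / scale
= 111.2 / 200
= 0.5560 m

0.5560 m


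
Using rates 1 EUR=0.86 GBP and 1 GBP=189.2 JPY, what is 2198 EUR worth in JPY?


Step 1: 2198 EUR × 0.86 = 1890.28 GBP
Step 2: 1890.28 GBP × 189.2 = 357640.98 JPY
Implied rate EUR→JPY = 0.86 × 189.2 = 162.7120
= 357640.98 JPY

357640.98 JPY


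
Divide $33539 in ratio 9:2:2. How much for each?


Total parts = 9 + 2 + 2 = 13
Part 1: 33539 × 9/13 = 23219.31
Part 2: 33539 × 2/13 = 5159.85
Part 3: 33539 × 2/13 = 5159.85
= Part 1: $23219.31, Part 2: $5159.85, Part 3: $5159.85

Part 1: $23219.31, Part 2: $5159.85, Part 3: $5159.85


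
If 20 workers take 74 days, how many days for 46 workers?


Inverse proportion: x × y = constant
k = 20 × 74 = 1480
y₂ = k / 46 = 1480 / 46
= 32.17

32.17


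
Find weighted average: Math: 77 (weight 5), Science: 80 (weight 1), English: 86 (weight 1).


Numerator = 77×5 + 80×1 + 86×1
= 385 + 80 + 86
= 551
Total weight = 7
Weighted avg = 551/7
= 78.71

78.71


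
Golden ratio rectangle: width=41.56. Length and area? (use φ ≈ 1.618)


φ = (1 + √5) / 2 ≈ 1.618
Length = width × φ = 41.56 × 1.618 = 67.24408
≈ 67.24
Area = width × length = 41.56 × 67.24408 = 2794.6639648 ≈ 2794.66
= Length: 67.24, Area: 2794.66

Length: 67.24, Area: 2794.66


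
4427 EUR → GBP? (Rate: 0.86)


Amount × rate = 4427 × 0.86
= 3807.22 GBP

3807.22 GBP


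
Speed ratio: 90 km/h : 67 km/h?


Ratio = 90:67
GCD = 1
Simplified = 90:67
Time ratio (same distance) = 67:90
Speed ratio = 90:67

90:67


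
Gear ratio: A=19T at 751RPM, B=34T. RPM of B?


Gear ratio = 19:34 = 19:34
RPM_B = RPM_A × (teeth_A / teeth_B)
= 751 × (19/34)
= 419.7 RPM

419.7 RPM


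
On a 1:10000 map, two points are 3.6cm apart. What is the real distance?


Real distance = map distance × scale
= 3.6cm × 10000
= 36000 cm = 360.0 m
= 0.360 km

0.360 km


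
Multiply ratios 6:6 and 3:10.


Compound ratio = (6×3) : (6×10)
= 18:60
GCD = 6
= 3:10

3:10


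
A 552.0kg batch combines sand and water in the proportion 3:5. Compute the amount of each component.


Total parts = 3 + 5 = 8
sand: 552.0 × 3/8 = 207.0kg
water: 552.0 × 5/8 = 345.0kg
= 207.0kg and 345.0kg

207.0kg and 345.0kg


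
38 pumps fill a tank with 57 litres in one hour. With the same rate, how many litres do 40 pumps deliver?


Direct proportion: y/x = constant
k = 57/38 = 1.5000
y₂ = k × 40 = 57 × 40 / 38 = 2280/38
= 60.00

60.00


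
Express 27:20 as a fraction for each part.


Total parts = 27 + 20 = 47
First part: 27/47 = 27/47
Second part: 20/47 = 20/47
= 27/47 and 20/47

27/47 and 20/47


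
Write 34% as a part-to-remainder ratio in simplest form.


34% means 34 parts out of 100; remainder = 66
Part : remainder = 34:66
GCD = 2
= 17:33

17:33


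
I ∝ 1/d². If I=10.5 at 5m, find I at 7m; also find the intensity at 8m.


I₁d₁² = I₂d₂²
I at 7m = 10.5 × (5/7)² = 10.5 × 25/49 = 262.5/49 ≈ 5.3571
I at 8m = 10.5 × (5/8)² = 10.5 × 25/64 = 262.5/64 ≈ 4.1016
= 5.3571 and 4.1016

5.3571 and 4.1016


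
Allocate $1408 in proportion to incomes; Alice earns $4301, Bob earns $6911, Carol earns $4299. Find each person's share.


Total income = 4301 + 6911 + 4299 = $15511
Alice: $1408 × 4301/15511 = $390.42
Bob: $1408 × 6911/15511 = $627.34
Carol: $1408 × 4299/15511 = $390.24
= Alice: $390.42, Bob: $627.34, Carol: $390.24

Alice: $390.42, Bob: $627.34, Carol: $390.24


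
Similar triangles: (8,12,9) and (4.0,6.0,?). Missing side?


Scale factor = 4.0/8 = 0.5
Missing side = 9 × 0.5
= 4.5

4.5


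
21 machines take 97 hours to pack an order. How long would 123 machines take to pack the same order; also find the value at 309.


Inverse proportion: x × y = constant
k = 21 × 97 = 2037
At x=123: k/123 = 16.56
At x=309: k/309 = 6.59
= 16.56 and 6.59

16.56 and 6.59


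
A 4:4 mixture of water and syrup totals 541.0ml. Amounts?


Total parts = 4 + 4 = 8
water: 541.0 × 4/8 = 270.5ml
syrup: 541.0 × 4/8 = 270.5ml
= 270.5ml and 270.5ml

270.5ml and 270.5ml


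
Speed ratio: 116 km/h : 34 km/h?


Ratio = 116:34
GCD = 2
Simplified = 58:17
Time ratio (same distance) = 17:58
Speed ratio = 58:17

58:17


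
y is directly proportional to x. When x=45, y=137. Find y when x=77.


Direct proportion: y/x = constant
k = 137/45 ≈ 3.0444
y₂ = k × 77 = 137 × 77 / 45 = 10549/45
≈ 234.42

234.42


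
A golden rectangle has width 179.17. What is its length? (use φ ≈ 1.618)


φ = (1 + √5) / 2 ≈ 1.618
Length = width × φ = 179.17 × 1.618 = 289.89706
≈ 289.90

289.90


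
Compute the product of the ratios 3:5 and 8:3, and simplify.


Compound ratio = (3×8) : (5×3)
= 24:15
GCD = 3
= 8:5

8:5


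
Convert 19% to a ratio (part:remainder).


19% means 19 parts out of 100; remainder = 81
Part : remainder = 19:81
GCD = 1
= 19:81

19:81


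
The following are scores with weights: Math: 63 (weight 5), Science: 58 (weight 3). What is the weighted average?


Numerator = 63×5 + 58×3
= 315 + 174
= 489
Total weight = 8
Weighted avg = 489/8
= 61.13

61.13


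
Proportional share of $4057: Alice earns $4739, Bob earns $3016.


Total income = 4739 + 3016 = $7755
Alice: $4057 × 4739/7755 = $2479.19
Bob: $4057 × 3016/7755 = $1577.81
= Alice: $2479.19, Bob: $1577.81

Alice: $2479.19, Bob: $1577.81


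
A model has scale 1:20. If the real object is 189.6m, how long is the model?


Model size = real / scale
= 189.6 / 20
= 9.4800 m

9.4800 m


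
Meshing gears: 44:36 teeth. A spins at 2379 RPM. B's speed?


Gear ratio = 44:36 = 11:9
RPM_B = RPM_A × (teeth_A / teeth_B)
= 2379 × (44/36)
= 2907.7 RPM

2907.7 RPM


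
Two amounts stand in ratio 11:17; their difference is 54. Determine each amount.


Let A = 11k, B = 17k.
17k - 11k = 54
6k = 54 → k = 54/6 = 9
A = 11×9 = 99, B = 17×9 = 153
= A = 99, B = 153

A = 99, B = 153


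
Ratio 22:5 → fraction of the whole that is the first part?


Total parts = 22 + 5 = 27
First part: 22/27 = 22/27
= 22/27

22/27
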